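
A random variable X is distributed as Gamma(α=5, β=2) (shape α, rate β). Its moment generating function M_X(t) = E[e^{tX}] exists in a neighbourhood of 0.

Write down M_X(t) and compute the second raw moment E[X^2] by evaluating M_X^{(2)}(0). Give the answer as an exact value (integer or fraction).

E[X^2] = D^2[M](0) = 15/2

M_X(t) = 32/(2 - t)^5
D^2[M](t) = -960/(t^7 - 14*t^6 + 84*t^5 - 280*t^4 + 560*t^3 - 672*t^2 + 448*t - 128)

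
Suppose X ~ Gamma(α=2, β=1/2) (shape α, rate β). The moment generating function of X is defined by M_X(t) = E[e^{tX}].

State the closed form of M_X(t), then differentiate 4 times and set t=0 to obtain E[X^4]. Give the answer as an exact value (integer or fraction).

E[X^4] = M′′′′(0) = 1920

M_X(t) = 1/(4*(1/2 - t)^2)
M′(t) = -4/(8*t^3 - 12*t^2 + 6*t - 1)
M′′(t) = 24/(16*t^4 - 32*t^3 + 24*t^2 - 8*t + 1)
M′′′(t) = -192/(32*t^5 - 80*t^4 + 80*t^3 - 40*t^2 + 10*t - 1)
M′′′′(t) = 1920/(64*t^6 - 192*t^5 + 240*t^4 - 160*t^3 + 60*t^2 - 12*t + 1)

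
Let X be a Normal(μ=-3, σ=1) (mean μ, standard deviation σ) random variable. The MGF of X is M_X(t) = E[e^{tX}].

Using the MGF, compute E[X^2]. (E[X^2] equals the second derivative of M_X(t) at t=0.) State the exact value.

M_X(t) = e^(t^2/2 - 3*t)
M′(t) = t*e^(-3*t)*e^(t^2/2) - 3*e^(-3*t)*e^(t^2/2)
M′′(t) = (t^2*e^(t^2/2) - 6*t*e^(t^2/2) + 10*e^(t^2/2))*e^(-3*t)

E[X^2] = M′′(0) = 10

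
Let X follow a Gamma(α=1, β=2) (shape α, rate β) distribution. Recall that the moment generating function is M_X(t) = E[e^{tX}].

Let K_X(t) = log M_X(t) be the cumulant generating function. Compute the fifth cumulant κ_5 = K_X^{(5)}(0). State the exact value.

κ_5 = K^(5)(0) = 3/4

M_X(t) = 2/(2 - t)
K_X(t) = log M_X(t) = -log(2 - t) + log(2)
K^(5)(t) = -24/(t^5 - 10*t^4 + 40*t^3 - 80*t^2 + 80*t - 32)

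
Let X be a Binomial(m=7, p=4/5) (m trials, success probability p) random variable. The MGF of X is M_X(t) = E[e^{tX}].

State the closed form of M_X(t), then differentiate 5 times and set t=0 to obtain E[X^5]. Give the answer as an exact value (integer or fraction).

E[X^5] = M^(5)(0) = 4601996/625

M_X(t) = (4*e^(t)/5 + 1/5)^7
M^(5)(t) = 275365888*e^(7*t)/78125 + 222953472*e^(6*t)/78125 + 21504*e^(5*t)/25 + 1835008*e^(4*t)/15625 + 108864*e^(3*t)/15625 + 10752*e^(2*t)/78125 + 28*e^(t)/78125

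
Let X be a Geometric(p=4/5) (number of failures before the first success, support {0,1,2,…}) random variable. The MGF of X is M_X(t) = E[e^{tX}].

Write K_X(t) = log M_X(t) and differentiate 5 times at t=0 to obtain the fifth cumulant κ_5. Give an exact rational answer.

M_X(t) = 4/(5*(1 - e^(t)/5))
K_X(t) = log M_X(t) = -log(1 - e^(t)/5) - log(5) + 2*log(2)
K′(t) = -e^(t)/(e^(t) - 5)
K′′(t) = 5*e^(t)/(e^(2*t) - 10*e^(t) + 25)
K′′′(t) = (-5*e^(2*t) - 25*e^(t))/(e^(3*t) - 15*e^(2*t) + 75*e^(t) - 125)
K′′′′(t) = (5*e^(3*t) + 100*e^(2*t) + 125*e^(t))/(e^(4*t) - 20*e^(3*t) + 150*e^(2*t) - 500*e^(t) + 625)
K′′′′′(t) = (-5*e^(4*t) - 275*e^(3*t) - 1375*e^(2*t) - 625*e^(t))/(e^(5*t) - 25*e^(4*t) + 250*e^(3*t) - 1250*e^(2*t) + 3125*e^(t) - 3125)

κ_5 = K′′′′′(0) = 285/128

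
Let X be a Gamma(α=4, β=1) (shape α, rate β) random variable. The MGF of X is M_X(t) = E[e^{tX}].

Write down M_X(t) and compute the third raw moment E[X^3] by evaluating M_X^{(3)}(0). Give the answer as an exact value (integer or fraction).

M_X(t) = (1 - t)^(-4)
M′(t) = -4/(t^5 - 5*t^4 + 10*t^3 - 10*t^2 + 5*t - 1)
M′′(t) = 20/(t^6 - 6*t^5 + 15*t^4 - 20*t^3 + 15*t^2 - 6*t + 1)
M′′′(t) = -120/(t^7 - 7*t^6 + 21*t^5 - 35*t^4 + 35*t^3 - 21*t^2 + 7*t - 1)

E[X^3] = M′′′(0) = 120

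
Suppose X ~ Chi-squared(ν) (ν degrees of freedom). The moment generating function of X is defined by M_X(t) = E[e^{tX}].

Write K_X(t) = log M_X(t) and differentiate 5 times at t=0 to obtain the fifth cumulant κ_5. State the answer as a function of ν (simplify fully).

κ_5 = D^5[K](0) = 384*ν

M_X(t) = (1 - 2*t)^(-ν/2)
K_X(t) = log M_X(t) = -ν*log(1 - 2*t)/2
D^5[K](t) = -384*ν/(32*t^5 - 80*t^4 + 80*t^3 - 40*t^2 + 10*t - 1)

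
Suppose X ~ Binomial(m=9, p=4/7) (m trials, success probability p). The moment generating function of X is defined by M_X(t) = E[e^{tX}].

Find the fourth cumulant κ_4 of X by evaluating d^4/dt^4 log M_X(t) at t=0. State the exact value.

κ_4 = D^4[K](0) = -2484/2401

M_X(t) = (4*e^(t)/7 + 3/7)^9
K_X(t) = log M_X(t) = 9*log(4*e^(t)/7 + 3/7)
D^4[K](t) = (1728*e^(3*t) - 5184*e^(2*t) + 972*e^(t))/(256*e^(4*t) + 768*e^(3*t) + 864*e^(2*t) + 432*e^(t) + 81)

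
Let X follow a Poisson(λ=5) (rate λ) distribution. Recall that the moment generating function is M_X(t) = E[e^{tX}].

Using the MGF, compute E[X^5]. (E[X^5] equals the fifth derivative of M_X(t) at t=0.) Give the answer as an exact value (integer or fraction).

E[X^5] = M′′′′′(0) = 12880

M_X(t) = e^(5*e^(t) - 5)
M′(t) = 5*e^(-5)*e^(t)*e^(5*e^(t))
M′′(t) = (25*e^(2*t)*e^(5*e^(t)) + 5*e^(t)*e^(5*e^(t)))*e^(-5)
M′′′(t) = (125*e^(3*t)*e^(5*e^(t)) + 75*e^(2*t)*e^(5*e^(t)) + 5*e^(t)*e^(5*e^(t)))*e^(-5)
M′′′′(t) = (625*e^(4*t)*e^(5*e^(t)) + 750*e^(3*t)*e^(5*e^(t)) + 175*e^(2*t)*e^(5*e^(t)) + 5*e^(t)*e^(5*e^(t)))*e^(-5)
M′′′′′(t) = (3125*e^(5*t)*e^(5*e^(t)) + 6250*e^(4*t)*e^(5*e^(t)) + 3125*e^(3*t)*e^(5*e^(t)) + 375*e^(2*t)*e^(5*e^(t)) + 5*e^(t)*e^(5*e^(t)))*e^(-5)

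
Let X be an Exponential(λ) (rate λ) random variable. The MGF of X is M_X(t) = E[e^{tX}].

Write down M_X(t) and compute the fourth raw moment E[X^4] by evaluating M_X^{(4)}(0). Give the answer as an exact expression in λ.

M_X(t) = λ/(λ - t)
dM/dt = λ/(λ^2 - 2*λ*t + t^2)
d^2M/dt^2 = -2*λ/(-λ^3 + 3*λ^2*t - 3*λ*t^2 + t^3)
d^3M/dt^3 = 6*λ/(λ^4 - 4*λ^3*t + 6*λ^2*t^2 - 4*λ*t^3 + t^4)
d^4M/dt^4 = -24*λ/(-λ^5 + 5*λ^4*t - 10*λ^3*t^2 + 10*λ^2*t^3 - 5*λ*t^4 + t^5)

E[X^4] = d^4M/dt^4 |_{t=0} = 24/λ^4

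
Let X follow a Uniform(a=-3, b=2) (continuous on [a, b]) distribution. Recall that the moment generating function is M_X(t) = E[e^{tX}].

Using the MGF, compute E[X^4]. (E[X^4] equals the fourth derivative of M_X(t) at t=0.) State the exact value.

E[X^4] = D^4[M](0) = 11

M_X(t) = (e^(2*t) - e^(-3*t))/(5*t)
D^4[M](t) = (16*t^4*e^(5*t) - 81*t^4 - 32*t^3*e^(5*t) - 108*t^3 + 48*t^2*e^(5*t) - 108*t^2 - 48*t*e^(5*t) - 72*t + 24*e^(5*t) - 24)*e^(-3*t)/(5*t^5)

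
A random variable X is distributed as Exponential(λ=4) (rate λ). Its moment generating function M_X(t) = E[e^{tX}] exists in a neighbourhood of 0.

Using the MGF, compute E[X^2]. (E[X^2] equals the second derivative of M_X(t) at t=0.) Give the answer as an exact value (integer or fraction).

M_X(t) = 4/(4 - t)
M^(2)(t) = -8/(t^3 - 12*t^2 + 48*t - 64)

E[X^2] = M^(2)(0) = 1/8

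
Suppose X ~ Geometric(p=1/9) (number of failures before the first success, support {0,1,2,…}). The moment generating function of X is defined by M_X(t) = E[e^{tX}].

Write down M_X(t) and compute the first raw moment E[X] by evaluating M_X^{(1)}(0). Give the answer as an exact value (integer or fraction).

E[X] = dM/dt |_{t=0} = 8

M_X(t) = 1/(9*(1 - 8*e^(t)/9))
dM/dt = 8*e^(t)/(64*e^(2*t) - 144*e^(t) + 81)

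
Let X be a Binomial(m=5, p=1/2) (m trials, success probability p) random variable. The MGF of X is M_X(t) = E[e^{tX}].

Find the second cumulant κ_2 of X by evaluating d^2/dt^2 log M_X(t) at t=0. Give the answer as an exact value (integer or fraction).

M_X(t) = (e^(t)/2 + 1/2)^5
K_X(t) = log M_X(t) = 5*log(e^(t)/2 + 1/2)
K^(2)(t) = 5*e^(t)/(e^(2*t) + 2*e^(t) + 1)

κ_2 = K^(2)(0) = 5/4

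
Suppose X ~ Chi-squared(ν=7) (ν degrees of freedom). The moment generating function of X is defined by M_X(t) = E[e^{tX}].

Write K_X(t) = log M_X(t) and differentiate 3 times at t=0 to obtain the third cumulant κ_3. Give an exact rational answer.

M_X(t) = (1 - 2*t)^(-7/2)
K_X(t) = log M_X(t) = -7*log(1 - 2*t)/2
K′(t) = -7/(2*t - 1)
K′′(t) = 14/(4*t^2 - 4*t + 1)
K′′′(t) = -56/(8*t^3 - 12*t^2 + 6*t - 1)

κ_3 = K′′′(0) = 56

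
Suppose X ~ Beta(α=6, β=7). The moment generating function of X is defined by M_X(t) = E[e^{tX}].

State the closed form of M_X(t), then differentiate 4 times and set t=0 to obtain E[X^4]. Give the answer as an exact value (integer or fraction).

M_X(t) = ₁F₁(6; 13; t)
dM/dt = 6*₁F₁(7; 14; t)/13
d^2M/dt^2 = 3*₁F₁(8; 15; t)/13
d^3M/dt^3 = 8*₁F₁(9; 16; t)/65
d^4M/dt^4 = 9*₁F₁(10; 17; t)/130

E[X^4] = d^4M/dt^4 |_{t=0} = 9/130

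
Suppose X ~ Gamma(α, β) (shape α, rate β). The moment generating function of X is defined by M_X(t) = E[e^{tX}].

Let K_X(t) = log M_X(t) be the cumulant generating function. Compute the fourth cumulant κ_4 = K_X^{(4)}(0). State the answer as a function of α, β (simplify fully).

κ_4 = d^4K/dt^4 |_{t=0} = 6*α/β^4

M_X(t) = (β/(β - t))^α
K_X(t) = log M_X(t) = α*(log(β) - log(β - t))
dK/dt = -α/(-β + t)
d^2K/dt^2 = α/(β^2 - 2*β*t + t^2)
d^3K/dt^3 = -2*α/(-β^3 + 3*β^2*t - 3*β*t^2 + t^3)
d^4K/dt^4 = 6*α/(β^4 - 4*β^3*t + 6*β^2*t^2 - 4*β*t^3 + t^4)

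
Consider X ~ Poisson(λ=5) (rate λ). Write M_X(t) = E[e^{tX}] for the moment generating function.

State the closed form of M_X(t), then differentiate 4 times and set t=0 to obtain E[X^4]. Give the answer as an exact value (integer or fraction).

M_X(t) = e^(5*e^(t) - 5)
M^(4)(t) = (625*e^(4*t)*e^(5*e^(t)) + 750*e^(3*t)*e^(5*e^(t)) + 175*e^(2*t)*e^(5*e^(t)) + 5*e^(t)*e^(5*e^(t)))*e^(-5)

E[X^4] = M^(4)(0) = 1555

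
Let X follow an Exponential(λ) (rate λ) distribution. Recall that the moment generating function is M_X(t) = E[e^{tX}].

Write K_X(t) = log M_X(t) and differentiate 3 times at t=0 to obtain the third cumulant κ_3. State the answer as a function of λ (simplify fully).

M_X(t) = λ/(λ - t)
K_X(t) = log M_X(t) = log(λ) - log(λ - t)
D^3[K](t) = -2/(-λ^3 + 3*λ^2*t - 3*λ*t^2 + t^3)

κ_3 = D^3[K](0) = 2/λ^3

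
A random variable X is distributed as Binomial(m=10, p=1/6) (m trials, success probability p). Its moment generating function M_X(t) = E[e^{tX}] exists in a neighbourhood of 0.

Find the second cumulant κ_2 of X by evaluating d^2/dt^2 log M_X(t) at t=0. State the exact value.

M_X(t) = (e^(t)/6 + 5/6)^10
K_X(t) = log M_X(t) = 10*log(e^(t)/6 + 5/6)
dK/dt = 10*e^(t)/(e^(t) + 5)
d^2K/dt^2 = 50*e^(t)/(e^(2*t) + 10*e^(t) + 25)

κ_2 = d^2K/dt^2 |_{t=0} = 25/18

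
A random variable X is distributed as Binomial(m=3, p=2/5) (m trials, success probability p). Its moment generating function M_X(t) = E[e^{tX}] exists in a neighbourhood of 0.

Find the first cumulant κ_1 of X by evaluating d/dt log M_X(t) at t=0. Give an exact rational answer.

M_X(t) = (2*e^(t)/5 + 3/5)^3
K_X(t) = log M_X(t) = 3*log(2*e^(t)/5 + 3/5)
dK/dt = 6*e^(t)/(2*e^(t) + 3)

κ_1 = dK/dt |_{t=0} = 6/5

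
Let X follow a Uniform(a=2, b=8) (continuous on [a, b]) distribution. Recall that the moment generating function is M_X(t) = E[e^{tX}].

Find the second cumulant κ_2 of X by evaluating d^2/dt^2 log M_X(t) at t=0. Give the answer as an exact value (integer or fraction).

M_X(t) = (e^(8*t) - e^(2*t))/(6*t)
K_X(t) = log M_X(t) = -log(t) + log(e^(8*t) - e^(2*t)) - log(6)
D^2[K](t) = (-36*t^2*e^(6*t) + e^(12*t) - 2*e^(6*t) + 1)/(t^2*e^(12*t) - 2*t^2*e^(6*t) + t^2)

κ_2 = D^2[K](0) = 3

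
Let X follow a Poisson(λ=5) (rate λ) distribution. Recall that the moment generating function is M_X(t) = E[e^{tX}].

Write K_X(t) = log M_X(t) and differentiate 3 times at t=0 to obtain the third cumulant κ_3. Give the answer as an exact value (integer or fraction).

κ_3 = K^(3)(0) = 5

M_X(t) = e^(5*e^(t) - 5)
K_X(t) = log M_X(t) = 5*e^(t) - 5
K^(3)(t) = 5*e^(t)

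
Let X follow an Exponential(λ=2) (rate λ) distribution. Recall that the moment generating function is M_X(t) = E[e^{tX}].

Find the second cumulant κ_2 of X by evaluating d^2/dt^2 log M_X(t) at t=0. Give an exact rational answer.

M_X(t) = 2/(2 - t)
K_X(t) = log M_X(t) = -log(2 - t) + log(2)
D^2[K](t) = 1/(t^2 - 4*t + 4)

κ_2 = D^2[K](0) = 1/4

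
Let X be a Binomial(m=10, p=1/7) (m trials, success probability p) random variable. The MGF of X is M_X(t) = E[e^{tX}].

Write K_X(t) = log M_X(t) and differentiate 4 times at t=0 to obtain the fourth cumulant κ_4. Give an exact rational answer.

κ_4 = K^(4)(0) = 780/2401

M_X(t) = (e^(t)/7 + 6/7)^10
K_X(t) = log M_X(t) = 10*log(e^(t)/7 + 6/7)
K^(4)(t) = (60*e^(3*t) - 1440*e^(2*t) + 2160*e^(t))/(e^(4*t) + 24*e^(3*t) + 216*e^(2*t) + 864*e^(t) + 1296)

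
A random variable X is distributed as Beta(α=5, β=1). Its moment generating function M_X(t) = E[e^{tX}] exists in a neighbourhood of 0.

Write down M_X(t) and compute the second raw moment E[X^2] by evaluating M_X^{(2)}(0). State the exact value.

E[X^2] = d^2M/dt^2 |_{t=0} = 5/7

M_X(t) = ₁F₁(5; 6; t)
dM/dt = 5*₁F₁(6; 7; t)/6
d^2M/dt^2 = 5*₁F₁(7; 8; t)/7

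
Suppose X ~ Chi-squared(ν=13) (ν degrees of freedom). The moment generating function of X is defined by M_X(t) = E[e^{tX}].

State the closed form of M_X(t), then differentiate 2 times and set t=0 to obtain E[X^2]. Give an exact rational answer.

E[X^2] = M^(2)(0) = 195

M_X(t) = (1 - 2*t)^(-13/2)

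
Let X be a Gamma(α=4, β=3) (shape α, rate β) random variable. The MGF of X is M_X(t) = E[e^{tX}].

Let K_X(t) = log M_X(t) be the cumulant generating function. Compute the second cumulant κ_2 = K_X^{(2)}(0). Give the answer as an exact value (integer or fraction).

κ_2 = K^(2)(0) = 4/9

M_X(t) = 81/(3 - t)^4
K_X(t) = log M_X(t) = -4*log(3 - t) + 4*log(3)
K^(2)(t) = 4/(t^2 - 6*t + 9)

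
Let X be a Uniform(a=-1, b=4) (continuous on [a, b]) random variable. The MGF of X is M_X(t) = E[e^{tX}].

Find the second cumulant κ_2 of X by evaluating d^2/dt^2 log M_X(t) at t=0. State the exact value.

M_X(t) = (e^(4*t) - e^(-t))/(5*t)
K_X(t) = log M_X(t) = -log(t) + log(e^(4*t) - e^(-t)) - log(5)
K′(t) = (4*t*e^(5*t) + t - e^(5*t) + 1)/(t*e^(5*t) - t)
K′′(t) = (-25*t^2*e^(5*t) + e^(10*t) - 2*e^(5*t) + 1)/(t^2*e^(10*t) - 2*t^2*e^(5*t) + t^2)

κ_2 = K′′(0) = 25/12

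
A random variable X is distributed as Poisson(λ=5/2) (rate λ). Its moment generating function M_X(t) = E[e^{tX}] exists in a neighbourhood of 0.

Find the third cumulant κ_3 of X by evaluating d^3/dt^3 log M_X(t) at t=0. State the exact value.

κ_3 = K^(3)(0) = 5/2

M_X(t) = e^(5*e^(t)/2 - 5/2)
K_X(t) = log M_X(t) = 5*e^(t)/2 - 5/2
K^(3)(t) = 5*e^(t)/2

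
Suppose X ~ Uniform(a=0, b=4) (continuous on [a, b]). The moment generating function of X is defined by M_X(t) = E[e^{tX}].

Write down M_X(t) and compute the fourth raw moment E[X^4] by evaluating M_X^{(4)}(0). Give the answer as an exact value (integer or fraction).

M_X(t) = (e^(4*t) - 1)/(4*t)
M^(4)(t) = (64*t^4*e^(4*t) - 64*t^3*e^(4*t) + 48*t^2*e^(4*t) - 24*t*e^(4*t) + 6*e^(4*t) - 6)/t^5

E[X^4] = M^(4)(0) = 256/5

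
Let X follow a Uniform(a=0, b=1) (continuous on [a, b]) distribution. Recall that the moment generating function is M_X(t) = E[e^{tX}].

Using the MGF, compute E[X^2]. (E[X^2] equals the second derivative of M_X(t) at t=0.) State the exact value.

E[X^2] = M′′(0) = 1/3

M_X(t) = (e^(t) - 1)/t
M′(t) = (t*e^(t) - e^(t) + 1)/t^2
M′′(t) = (t^2*e^(t) - 2*t*e^(t) + 2*e^(t) - 2)/t^3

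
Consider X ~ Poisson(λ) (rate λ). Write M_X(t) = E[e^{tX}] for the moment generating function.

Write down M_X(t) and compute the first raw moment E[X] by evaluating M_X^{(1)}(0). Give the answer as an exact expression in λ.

E[X] = D[M](0) = λ

M_X(t) = e^(λ*(e^(t) - 1))
D[M](t) = λ*e^(-λ)*e^(t)*e^(λ*e^(t))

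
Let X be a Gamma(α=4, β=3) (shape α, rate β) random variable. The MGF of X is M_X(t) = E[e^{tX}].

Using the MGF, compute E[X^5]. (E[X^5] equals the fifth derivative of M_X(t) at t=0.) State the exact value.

M_X(t) = 81/(3 - t)^4
D^5[M](t) = -544320/(t^9 - 27*t^8 + 324*t^7 - 2268*t^6 + 10206*t^5 - 30618*t^4 + 61236*t^3 - 78732*t^2 + 59049*t - 19683)

E[X^5] = D^5[M](0) = 2240/81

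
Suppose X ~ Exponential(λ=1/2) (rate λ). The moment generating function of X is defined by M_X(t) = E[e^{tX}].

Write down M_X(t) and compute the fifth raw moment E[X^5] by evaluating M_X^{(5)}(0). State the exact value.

M_X(t) = 1/(2*(1/2 - t))
D^5[M](t) = 3840/(64*t^6 - 192*t^5 + 240*t^4 - 160*t^3 + 60*t^2 - 12*t + 1)

E[X^5] = D^5[M](0) = 3840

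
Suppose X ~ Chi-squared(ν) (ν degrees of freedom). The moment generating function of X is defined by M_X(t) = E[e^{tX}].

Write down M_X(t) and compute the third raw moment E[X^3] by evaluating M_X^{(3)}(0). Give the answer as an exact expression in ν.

E[X^3] = M^(3)(0) = ν*(ν^2 + 6*ν + 8)

M_X(t) = (1 - 2*t)^(-ν/2)
M^(3)(t) = (-ν^3 - 6*ν^2 - 8*ν)/(8*t^3*(1 - 2*t)^(ν/2) - 12*t^2*(1 - 2*t)^(ν/2) + 6*t*(1 - 2*t)^(ν/2) - (1 - 2*t)^(ν/2))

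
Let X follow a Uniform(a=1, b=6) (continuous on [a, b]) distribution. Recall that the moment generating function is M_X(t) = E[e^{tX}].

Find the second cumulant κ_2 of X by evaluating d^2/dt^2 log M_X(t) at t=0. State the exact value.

κ_2 = K′′(0) = 25/12

M_X(t) = (e^(6*t) - e^(t))/(5*t)
K_X(t) = log M_X(t) = -log(t) + log(e^(6*t) - e^(t)) - log(5)
K′(t) = (6*t*e^(5*t) - t - e^(5*t) + 1)/(t*e^(5*t) - t)
K′′(t) = (-25*t^2*e^(5*t) + e^(10*t) - 2*e^(5*t) + 1)/(t^2*e^(10*t) - 2*t^2*e^(5*t) + t^2)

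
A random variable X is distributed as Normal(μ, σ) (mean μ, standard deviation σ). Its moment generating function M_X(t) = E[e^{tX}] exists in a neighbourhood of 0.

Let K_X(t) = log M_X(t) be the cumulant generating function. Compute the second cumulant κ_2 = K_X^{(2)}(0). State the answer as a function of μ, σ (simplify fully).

M_X(t) = e^(μ*t + σ^2*t^2/2)
K_X(t) = log M_X(t) = μ*t + σ^2*t^2/2
K^(2)(t) = σ^2

κ_2 = K^(2)(0) = σ^2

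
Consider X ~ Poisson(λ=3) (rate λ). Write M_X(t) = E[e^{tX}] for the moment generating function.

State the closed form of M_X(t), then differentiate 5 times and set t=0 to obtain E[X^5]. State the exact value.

E[X^5] = M′′′′′(0) = 1866

M_X(t) = e^(3*e^(t) - 3)
M′(t) = 3*e^(-3)*e^(t)*e^(3*e^(t))
M′′(t) = (9*e^(2*t)*e^(3*e^(t)) + 3*e^(t)*e^(3*e^(t)))*e^(-3)
M′′′(t) = (27*e^(3*t)*e^(3*e^(t)) + 27*e^(2*t)*e^(3*e^(t)) + 3*e^(t)*e^(3*e^(t)))*e^(-3)
M′′′′(t) = (81*e^(4*t)*e^(3*e^(t)) + 162*e^(3*t)*e^(3*e^(t)) + 63*e^(2*t)*e^(3*e^(t)) + 3*e^(t)*e^(3*e^(t)))*e^(-3)
M′′′′′(t) = (243*e^(5*t)*e^(3*e^(t)) + 810*e^(4*t)*e^(3*e^(t)) + 675*e^(3*t)*e^(3*e^(t)) + 135*e^(2*t)*e^(3*e^(t)) + 3*e^(t)*e^(3*e^(t)))*e^(-3)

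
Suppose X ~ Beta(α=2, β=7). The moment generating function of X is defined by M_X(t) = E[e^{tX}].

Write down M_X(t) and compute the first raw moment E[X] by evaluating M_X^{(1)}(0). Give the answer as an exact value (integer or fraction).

E[X] = dM/dt |_{t=0} = 2/9

M_X(t) = ₁F₁(2; 9; t)
dM/dt = 2*₁F₁(3; 10; t)/9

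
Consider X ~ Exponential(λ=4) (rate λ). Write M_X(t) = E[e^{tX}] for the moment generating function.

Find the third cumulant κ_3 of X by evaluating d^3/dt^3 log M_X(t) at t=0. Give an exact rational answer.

M_X(t) = 4/(4 - t)
K_X(t) = log M_X(t) = -log(4 - t) + 2*log(2)
D^3[K](t) = -2/(t^3 - 12*t^2 + 48*t - 64)

κ_3 = D^3[K](0) = 1/32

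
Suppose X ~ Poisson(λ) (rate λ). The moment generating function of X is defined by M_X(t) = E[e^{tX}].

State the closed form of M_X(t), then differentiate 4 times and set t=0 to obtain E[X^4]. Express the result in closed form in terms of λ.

E[X^4] = M′′′′(0) = λ*(λ^3 + 6*λ^2 + 7*λ + 1)

M_X(t) = e^(λ*(e^(t) - 1))
M′(t) = λ*e^(-λ)*e^(t)*e^(λ*e^(t))
M′′(t) = (λ^2*e^(2*t)*e^(λ*e^(t)) + λ*e^(t)*e^(λ*e^(t)))*e^(-λ)
M′′′(t) = (λ^3*e^(3*t)*e^(λ*e^(t)) + 3*λ^2*e^(2*t)*e^(λ*e^(t)) + λ*e^(t)*e^(λ*e^(t)))*e^(-λ)
M′′′′(t) = (λ^4*e^(4*t)*e^(λ*e^(t)) + 6*λ^3*e^(3*t)*e^(λ*e^(t)) + 7*λ^2*e^(2*t)*e^(λ*e^(t)) + λ*e^(t)*e^(λ*e^(t)))*e^(-λ)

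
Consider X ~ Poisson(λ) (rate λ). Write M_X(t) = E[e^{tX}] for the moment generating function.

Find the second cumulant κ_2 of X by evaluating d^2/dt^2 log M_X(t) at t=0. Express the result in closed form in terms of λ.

M_X(t) = e^(λ*(e^(t) - 1))
K_X(t) = log M_X(t) = λ*(e^(t) - 1)
K′(t) = λ*e^(t)
K′′(t) = λ*e^(t)

κ_2 = K′′(0) = λ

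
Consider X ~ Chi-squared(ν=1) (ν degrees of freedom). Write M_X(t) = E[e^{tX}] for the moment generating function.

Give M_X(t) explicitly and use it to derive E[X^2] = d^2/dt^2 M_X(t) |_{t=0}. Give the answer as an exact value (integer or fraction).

M_X(t) = 1/√(1 - 2*t)
dM/dt = -1/(2*t*√(1 - 2*t) - √(1 - 2*t))
d^2M/dt^2 = 3/(4*t^2*√(1 - 2*t) - 4*t*√(1 - 2*t) + √(1 - 2*t))

E[X^2] = d^2M/dt^2 |_{t=0} = 3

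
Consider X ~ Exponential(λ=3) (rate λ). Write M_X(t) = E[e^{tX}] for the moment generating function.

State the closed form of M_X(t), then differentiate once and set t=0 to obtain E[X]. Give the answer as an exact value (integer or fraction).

E[X] = M^(1)(0) = 1/3

M_X(t) = 3/(3 - t)
M^(1)(t) = 3/(t^2 - 6*t + 9)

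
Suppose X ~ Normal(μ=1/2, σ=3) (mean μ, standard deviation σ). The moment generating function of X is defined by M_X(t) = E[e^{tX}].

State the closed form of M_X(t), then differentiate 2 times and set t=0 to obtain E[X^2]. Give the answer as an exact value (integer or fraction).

E[X^2] = D^2[M](0) = 37/4

M_X(t) = e^(9*t^2/2 + t/2)
D^2[M](t) = 81*t^2*e^(t/2)*e^(9*t^2/2) + 9*t*e^(t/2)*e^(9*t^2/2) + 37*e^(t/2)*e^(9*t^2/2)/4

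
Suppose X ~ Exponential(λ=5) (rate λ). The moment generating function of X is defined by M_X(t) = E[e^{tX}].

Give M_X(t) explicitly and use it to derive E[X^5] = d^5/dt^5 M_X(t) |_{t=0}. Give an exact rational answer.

E[X^5] = M^(5)(0) = 24/625

M_X(t) = 5/(5 - t)
M^(5)(t) = 600/(t^6 - 30*t^5 + 375*t^4 - 2500*t^3 + 9375*t^2 - 18750*t + 15625)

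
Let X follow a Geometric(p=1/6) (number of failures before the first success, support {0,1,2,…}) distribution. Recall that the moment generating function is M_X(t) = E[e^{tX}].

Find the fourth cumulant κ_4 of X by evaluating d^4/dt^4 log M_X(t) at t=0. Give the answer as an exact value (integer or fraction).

κ_4 = K′′′′(0) = 5430

M_X(t) = 1/(6*(1 - 5*e^(t)/6))
K_X(t) = log M_X(t) = -log(1 - 5*e^(t)/6) - log(6)
K′(t) = -5*e^(t)/(5*e^(t) - 6)
K′′(t) = 30*e^(t)/(25*e^(2*t) - 60*e^(t) + 36)
K′′′(t) = (-150*e^(2*t) - 180*e^(t))/(125*e^(3*t) - 450*e^(2*t) + 540*e^(t) - 216)
K′′′′(t) = (750*e^(3*t) + 3600*e^(2*t) + 1080*e^(t))/(625*e^(4*t) - 3000*e^(3*t) + 5400*e^(2*t) - 4320*e^(t) + 1296)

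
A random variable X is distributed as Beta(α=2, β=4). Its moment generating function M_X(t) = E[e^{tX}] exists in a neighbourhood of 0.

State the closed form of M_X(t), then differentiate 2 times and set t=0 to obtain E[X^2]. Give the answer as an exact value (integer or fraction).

M_X(t) = ₁F₁(2; 6; t)
M^(2)(t) = ₁F₁(4; 8; t)/7

E[X^2] = M^(2)(0) = 1/7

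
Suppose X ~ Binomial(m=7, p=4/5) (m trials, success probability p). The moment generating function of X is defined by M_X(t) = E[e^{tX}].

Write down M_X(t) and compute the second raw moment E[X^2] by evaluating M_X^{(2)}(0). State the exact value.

E[X^2] = M^(2)(0) = 812/25

M_X(t) = (4*e^(t)/5 + 1/5)^7
M^(2)(t) = 802816*e^(7*t)/78125 + 1032192*e^(6*t)/78125 + 21504*e^(5*t)/3125 + 28672*e^(4*t)/15625 + 4032*e^(3*t)/15625 + 1344*e^(2*t)/78125 + 28*e^(t)/78125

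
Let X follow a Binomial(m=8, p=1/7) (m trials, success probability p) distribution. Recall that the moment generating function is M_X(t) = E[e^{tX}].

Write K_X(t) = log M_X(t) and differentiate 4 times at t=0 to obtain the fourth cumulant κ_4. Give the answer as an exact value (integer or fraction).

κ_4 = K′′′′(0) = 624/2401

M_X(t) = (e^(t)/7 + 6/7)^8
K_X(t) = log M_X(t) = 8*log(e^(t)/7 + 6/7)
K′(t) = 8*e^(t)/(e^(t) + 6)
K′′(t) = 48*e^(t)/(e^(2*t) + 12*e^(t) + 36)
K′′′(t) = (-48*e^(2*t) + 288*e^(t))/(e^(3*t) + 18*e^(2*t) + 108*e^(t) + 216)
K′′′′(t) = (48*e^(3*t) - 1152*e^(2*t) + 1728*e^(t))/(e^(4*t) + 24*e^(3*t) + 216*e^(2*t) + 864*e^(t) + 1296)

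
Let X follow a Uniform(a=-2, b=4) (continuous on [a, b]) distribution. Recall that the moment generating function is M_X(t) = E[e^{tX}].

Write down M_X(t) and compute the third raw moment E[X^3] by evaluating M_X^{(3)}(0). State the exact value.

M_X(t) = (e^(4*t) - e^(-2*t))/(6*t)
D^3[M](t) = (32*t^3*e^(6*t) + 4*t^3 - 24*t^2*e^(6*t) + 6*t^2 + 12*t*e^(6*t) + 6*t - 3*e^(6*t) + 3)*e^(-2*t)/(3*t^4)

E[X^3] = D^3[M](0) = 10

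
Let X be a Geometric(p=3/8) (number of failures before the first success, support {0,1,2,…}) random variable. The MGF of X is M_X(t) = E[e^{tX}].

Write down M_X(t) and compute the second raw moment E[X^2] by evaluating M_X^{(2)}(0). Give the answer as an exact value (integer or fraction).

M_X(t) = 3/(8*(1 - 5*e^(t)/8))
D^2[M](t) = (-75*e^(2*t) - 120*e^(t))/(125*e^(3*t) - 600*e^(2*t) + 960*e^(t) - 512)

E[X^2] = D^2[M](0) = 65/9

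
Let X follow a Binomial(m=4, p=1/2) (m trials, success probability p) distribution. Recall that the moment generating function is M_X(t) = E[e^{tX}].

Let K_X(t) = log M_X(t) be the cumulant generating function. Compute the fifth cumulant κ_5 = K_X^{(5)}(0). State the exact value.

M_X(t) = (e^(t)/2 + 1/2)^4
K_X(t) = log M_X(t) = 4*log(e^(t)/2 + 1/2)
K′(t) = 4*e^(t)/(e^(t) + 1)
K′′(t) = 4*e^(t)/(e^(2*t) + 2*e^(t) + 1)
K′′′(t) = (-4*e^(2*t) + 4*e^(t))/(e^(3*t) + 3*e^(2*t) + 3*e^(t) + 1)
K′′′′(t) = (4*e^(3*t) - 16*e^(2*t) + 4*e^(t))/(e^(4*t) + 4*e^(3*t) + 6*e^(2*t) + 4*e^(t) + 1)
K′′′′′(t) = (-4*e^(4*t) + 44*e^(3*t) - 44*e^(2*t) + 4*e^(t))/(e^(5*t) + 5*e^(4*t) + 10*e^(3*t) + 10*e^(2*t) + 5*e^(t) + 1)

κ_5 = K′′′′′(0) = 0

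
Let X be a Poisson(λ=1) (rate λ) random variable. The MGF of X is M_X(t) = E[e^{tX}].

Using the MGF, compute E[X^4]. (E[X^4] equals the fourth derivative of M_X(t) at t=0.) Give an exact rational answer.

E[X^4] = M′′′′(0) = 15

M_X(t) = e^(e^(t) - 1)
M′(t) = e^(-1)*e^(t)*e^(e^(t))
M′′(t) = (e^(2*t)*e^(e^(t)) + e^(t)*e^(e^(t)))*e^(-1)
M′′′(t) = (e^(3*t)*e^(e^(t)) + 3*e^(2*t)*e^(e^(t)) + e^(t)*e^(e^(t)))*e^(-1)
M′′′′(t) = (e^(4*t)*e^(e^(t)) + 6*e^(3*t)*e^(e^(t)) + 7*e^(2*t)*e^(e^(t)) + e^(t)*e^(e^(t)))*e^(-1)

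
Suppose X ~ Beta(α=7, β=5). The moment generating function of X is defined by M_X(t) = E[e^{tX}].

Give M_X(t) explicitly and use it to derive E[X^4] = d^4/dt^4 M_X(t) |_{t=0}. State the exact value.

M_X(t) = ₁F₁(7; 12; t)
M^(4)(t) = 2*₁F₁(11; 16; t)/13

E[X^4] = M^(4)(0) = 2/13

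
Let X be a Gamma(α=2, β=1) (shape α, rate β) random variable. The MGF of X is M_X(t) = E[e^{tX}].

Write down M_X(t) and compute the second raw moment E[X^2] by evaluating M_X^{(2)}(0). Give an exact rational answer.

E[X^2] = d^2M/dt^2 |_{t=0} = 6

M_X(t) = (1 - t)^(-2)
dM/dt = -2/(t^3 - 3*t^2 + 3*t - 1)
d^2M/dt^2 = 6/(t^4 - 4*t^3 + 6*t^2 - 4*t + 1)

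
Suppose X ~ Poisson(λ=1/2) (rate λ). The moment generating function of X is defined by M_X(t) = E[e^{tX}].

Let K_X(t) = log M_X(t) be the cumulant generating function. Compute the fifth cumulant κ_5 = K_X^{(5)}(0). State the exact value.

κ_5 = K′′′′′(0) = 1/2

M_X(t) = e^(e^(t)/2 - 1/2)
K_X(t) = log M_X(t) = e^(t)/2 - 1/2
K′(t) = e^(t)/2
K′′(t) = e^(t)/2
K′′′(t) = e^(t)/2
K′′′′(t) = e^(t)/2
K′′′′′(t) = e^(t)/2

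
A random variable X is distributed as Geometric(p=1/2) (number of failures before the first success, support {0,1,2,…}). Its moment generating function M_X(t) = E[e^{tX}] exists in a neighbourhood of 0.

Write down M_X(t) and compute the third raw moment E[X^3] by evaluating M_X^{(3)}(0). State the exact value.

M_X(t) = 1/(2*(1 - e^(t)/2))
M^(3)(t) = (e^(3*t) + 8*e^(2*t) + 4*e^(t))/(e^(4*t) - 8*e^(3*t) + 24*e^(2*t) - 32*e^(t) + 16)

E[X^3] = M^(3)(0) = 13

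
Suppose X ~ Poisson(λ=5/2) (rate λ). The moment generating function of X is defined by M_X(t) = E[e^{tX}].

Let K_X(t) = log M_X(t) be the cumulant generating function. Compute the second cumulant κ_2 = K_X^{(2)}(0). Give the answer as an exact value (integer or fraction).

M_X(t) = e^(5*e^(t)/2 - 5/2)
K_X(t) = log M_X(t) = 5*e^(t)/2 - 5/2
K^(2)(t) = 5*e^(t)/2

κ_2 = K^(2)(0) = 5/2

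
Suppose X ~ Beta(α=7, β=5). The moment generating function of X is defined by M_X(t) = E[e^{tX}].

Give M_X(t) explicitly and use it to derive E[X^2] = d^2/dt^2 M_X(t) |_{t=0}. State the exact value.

M_X(t) = ₁F₁(7; 12; t)
D^2[M](t) = 14*₁F₁(9; 14; t)/39

E[X^2] = D^2[M](0) = 14/39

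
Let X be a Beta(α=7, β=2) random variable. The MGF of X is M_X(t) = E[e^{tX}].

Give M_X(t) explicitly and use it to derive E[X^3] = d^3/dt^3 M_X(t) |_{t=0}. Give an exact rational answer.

E[X^3] = D^3[M](0) = 28/55

M_X(t) = ₁F₁(7; 9; t)
D^3[M](t) = 28*₁F₁(10; 12; t)/55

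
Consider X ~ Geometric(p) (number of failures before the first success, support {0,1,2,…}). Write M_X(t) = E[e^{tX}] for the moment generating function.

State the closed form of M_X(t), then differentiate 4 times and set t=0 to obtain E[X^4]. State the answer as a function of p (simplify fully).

E[X^4] = d^4M/dt^4 |_{t=0} = 1 - 15/p + 50/p^2 - 60/p^3 + 24/p^4

M_X(t) = p/(-(1 - p)*e^(t) + 1)
dM/dt = (-p^2*e^(t) + p*e^(t))/(p^2*e^(2*t) - 2*p*e^(2*t) + 2*p*e^(t) + e^(2*t) - 2*e^(t) + 1)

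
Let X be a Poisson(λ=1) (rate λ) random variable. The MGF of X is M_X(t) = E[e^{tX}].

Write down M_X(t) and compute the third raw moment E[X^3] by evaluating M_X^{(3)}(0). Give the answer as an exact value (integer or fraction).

E[X^3] = D^3[M](0) = 5

M_X(t) = e^(e^(t) - 1)
D^3[M](t) = (e^(3*t)*e^(e^(t)) + 3*e^(2*t)*e^(e^(t)) + e^(t)*e^(e^(t)))*e^(-1)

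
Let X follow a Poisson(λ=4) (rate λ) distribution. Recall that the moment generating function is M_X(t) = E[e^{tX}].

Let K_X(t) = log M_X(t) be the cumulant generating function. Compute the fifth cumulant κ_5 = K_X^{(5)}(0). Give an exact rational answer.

κ_5 = d^5K/dt^5 |_{t=0} = 4

M_X(t) = e^(4*e^(t) - 4)
K_X(t) = log M_X(t) = 4*e^(t) - 4
dK/dt = 4*e^(t)
d^2K/dt^2 = 4*e^(t)
d^3K/dt^3 = 4*e^(t)
d^4K/dt^4 = 4*e^(t)
d^5K/dt^5 = 4*e^(t)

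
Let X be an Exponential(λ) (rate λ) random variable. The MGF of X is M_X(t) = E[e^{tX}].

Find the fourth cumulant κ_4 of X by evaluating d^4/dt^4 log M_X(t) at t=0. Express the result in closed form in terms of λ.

κ_4 = K′′′′(0) = 6/λ^4

M_X(t) = λ/(λ - t)
K_X(t) = log M_X(t) = log(λ) - log(λ - t)
K′(t) = -1/(-λ + t)
K′′(t) = 1/(λ^2 - 2*λ*t + t^2)
K′′′(t) = -2/(-λ^3 + 3*λ^2*t - 3*λ*t^2 + t^3)
K′′′′(t) = 6/(λ^4 - 4*λ^3*t + 6*λ^2*t^2 - 4*λ*t^3 + t^4)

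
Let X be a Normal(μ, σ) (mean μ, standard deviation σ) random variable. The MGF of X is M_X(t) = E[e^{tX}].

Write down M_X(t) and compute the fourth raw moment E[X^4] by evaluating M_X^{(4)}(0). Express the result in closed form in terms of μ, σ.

M_X(t) = e^(μ*t + σ^2*t^2/2)

E[X^4] = D^4[M](0) = μ^4 + 6*μ^2*σ^2 + 3*σ^4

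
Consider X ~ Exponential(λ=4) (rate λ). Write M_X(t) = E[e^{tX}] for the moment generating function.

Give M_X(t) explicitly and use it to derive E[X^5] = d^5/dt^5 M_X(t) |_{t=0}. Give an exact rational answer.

M_X(t) = 4/(4 - t)
M′(t) = 4/(t^2 - 8*t + 16)
M′′(t) = -8/(t^3 - 12*t^2 + 48*t - 64)
M′′′(t) = 24/(t^4 - 16*t^3 + 96*t^2 - 256*t + 256)
M′′′′(t) = -96/(t^5 - 20*t^4 + 160*t^3 - 640*t^2 + 1280*t - 1024)
M′′′′′(t) = 480/(t^6 - 24*t^5 + 240*t^4 - 1280*t^3 + 3840*t^2 - 6144*t + 4096)

E[X^5] = M′′′′′(0) = 15/128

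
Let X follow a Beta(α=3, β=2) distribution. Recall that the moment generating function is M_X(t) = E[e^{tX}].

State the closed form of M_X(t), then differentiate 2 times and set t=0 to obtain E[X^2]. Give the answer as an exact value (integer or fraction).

M_X(t) = ₁F₁(3; 5; t)
M^(2)(t) = 2*₁F₁(5; 7; t)/5

E[X^2] = M^(2)(0) = 2/5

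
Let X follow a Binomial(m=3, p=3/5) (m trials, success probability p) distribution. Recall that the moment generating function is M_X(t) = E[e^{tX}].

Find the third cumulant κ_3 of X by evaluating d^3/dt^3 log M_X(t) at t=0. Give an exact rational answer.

M_X(t) = (3*e^(t)/5 + 2/5)^3
K_X(t) = log M_X(t) = 3*log(3*e^(t)/5 + 2/5)
K′(t) = 9*e^(t)/(3*e^(t) + 2)
K′′(t) = 18*e^(t)/(9*e^(2*t) + 12*e^(t) + 4)
K′′′(t) = (-54*e^(2*t) + 36*e^(t))/(27*e^(3*t) + 54*e^(2*t) + 36*e^(t) + 8)

κ_3 = K′′′(0) = -18/125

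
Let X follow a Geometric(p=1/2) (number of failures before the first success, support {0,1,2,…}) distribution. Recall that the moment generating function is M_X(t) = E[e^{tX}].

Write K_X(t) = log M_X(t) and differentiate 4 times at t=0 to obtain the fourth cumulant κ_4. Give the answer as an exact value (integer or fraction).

κ_4 = K^(4)(0) = 26

M_X(t) = 1/(2*(1 - e^(t)/2))
K_X(t) = log M_X(t) = -log(1 - e^(t)/2) - log(2)
K^(4)(t) = (2*e^(3*t) + 16*e^(2*t) + 8*e^(t))/(e^(4*t) - 8*e^(3*t) + 24*e^(2*t) - 32*e^(t) + 16)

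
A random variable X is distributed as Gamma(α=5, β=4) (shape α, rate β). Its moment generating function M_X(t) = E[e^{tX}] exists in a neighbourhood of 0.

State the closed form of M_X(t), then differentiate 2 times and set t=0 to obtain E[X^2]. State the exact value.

E[X^2] = M′′(0) = 15/8

M_X(t) = 1024/(4 - t)^5
M′(t) = 5120/(t^6 - 24*t^5 + 240*t^4 - 1280*t^3 + 3840*t^2 - 6144*t + 4096)
M′′(t) = -30720/(t^7 - 28*t^6 + 336*t^5 - 2240*t^4 + 8960*t^3 - 21504*t^2 + 28672*t - 16384)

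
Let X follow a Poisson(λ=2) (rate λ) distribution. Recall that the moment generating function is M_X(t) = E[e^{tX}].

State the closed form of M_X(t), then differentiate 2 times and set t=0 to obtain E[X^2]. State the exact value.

E[X^2] = M′′(0) = 6

M_X(t) = e^(2*e^(t) - 2)
M′(t) = 2*e^(-2)*e^(t)*e^(2*e^(t))
M′′(t) = (4*e^(2*t)*e^(2*e^(t)) + 2*e^(t)*e^(2*e^(t)))*e^(-2)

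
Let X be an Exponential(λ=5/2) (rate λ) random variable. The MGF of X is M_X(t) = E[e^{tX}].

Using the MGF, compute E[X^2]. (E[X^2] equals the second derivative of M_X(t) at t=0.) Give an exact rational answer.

E[X^2] = M′′(0) = 8/25

M_X(t) = 5/(2*(5/2 - t))
M′(t) = 10/(4*t^2 - 20*t + 25)
M′′(t) = -40/(8*t^3 - 60*t^2 + 150*t - 125)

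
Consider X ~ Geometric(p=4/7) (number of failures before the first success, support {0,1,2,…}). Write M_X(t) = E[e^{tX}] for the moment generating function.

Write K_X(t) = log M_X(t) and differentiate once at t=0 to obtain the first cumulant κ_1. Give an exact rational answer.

M_X(t) = 4/(7*(1 - 3*e^(t)/7))
K_X(t) = log M_X(t) = -log(1 - 3*e^(t)/7) - log(7) + 2*log(2)
D[K](t) = -3*e^(t)/(3*e^(t) - 7)

κ_1 = D[K](0) = 3/4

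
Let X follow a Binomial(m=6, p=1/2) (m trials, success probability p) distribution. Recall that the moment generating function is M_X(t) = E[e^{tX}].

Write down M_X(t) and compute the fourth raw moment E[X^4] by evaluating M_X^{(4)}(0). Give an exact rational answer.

M_X(t) = (e^(t)/2 + 1/2)^6
M^(4)(t) = 81*e^(6*t)/4 + 1875*e^(5*t)/32 + 60*e^(4*t) + 405*e^(3*t)/16 + 15*e^(2*t)/4 + 3*e^(t)/32

E[X^4] = M^(4)(0) = 168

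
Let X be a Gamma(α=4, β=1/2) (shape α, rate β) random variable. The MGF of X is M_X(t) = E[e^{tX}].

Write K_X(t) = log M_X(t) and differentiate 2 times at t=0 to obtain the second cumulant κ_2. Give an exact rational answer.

M_X(t) = 1/(16*(1/2 - t)^4)
K_X(t) = log M_X(t) = -4*log(1/2 - t) - 4*log(2)
K′(t) = -8/(2*t - 1)
K′′(t) = 16/(4*t^2 - 4*t + 1)

κ_2 = K′′(0) = 16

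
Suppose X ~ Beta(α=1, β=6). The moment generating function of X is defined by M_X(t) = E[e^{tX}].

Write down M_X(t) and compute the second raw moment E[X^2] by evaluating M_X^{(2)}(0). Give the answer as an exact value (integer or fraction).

E[X^2] = d^2M/dt^2 |_{t=0} = 1/28

M_X(t) = ₁F₁(1; 7; t)
dM/dt = ₁F₁(2; 8; t)/7
d^2M/dt^2 = ₁F₁(3; 9; t)/28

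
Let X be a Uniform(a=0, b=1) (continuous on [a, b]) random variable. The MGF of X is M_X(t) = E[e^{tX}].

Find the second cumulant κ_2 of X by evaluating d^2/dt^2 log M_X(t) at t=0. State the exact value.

κ_2 = d^2K/dt^2 |_{t=0} = 1/12

M_X(t) = (e^(t) - 1)/t
K_X(t) = log M_X(t) = -log(t) + log(e^(t) - 1)
dK/dt = (t*e^(t) - e^(t) + 1)/(t*e^(t) - t)
d^2K/dt^2 = (-t^2*e^(t) + e^(2*t) - 2*e^(t) + 1)/(t^2*e^(2*t) - 2*t^2*e^(t) + t^2)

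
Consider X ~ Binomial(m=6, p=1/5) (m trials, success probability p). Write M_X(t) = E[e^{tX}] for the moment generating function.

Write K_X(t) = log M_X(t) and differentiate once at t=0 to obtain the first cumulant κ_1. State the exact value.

M_X(t) = (e^(t)/5 + 4/5)^6
K_X(t) = log M_X(t) = 6*log(e^(t)/5 + 4/5)
K′(t) = 6*e^(t)/(e^(t) + 4)

κ_1 = K′(0) = 6/5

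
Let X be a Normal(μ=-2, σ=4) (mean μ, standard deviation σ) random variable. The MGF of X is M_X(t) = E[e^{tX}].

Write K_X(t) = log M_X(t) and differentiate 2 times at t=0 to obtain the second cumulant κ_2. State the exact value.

κ_2 = K^(2)(0) = 16

M_X(t) = e^(8*t^2 - 2*t)
K_X(t) = log M_X(t) = 8*t^2 - 2*t
K^(2)(t) = 16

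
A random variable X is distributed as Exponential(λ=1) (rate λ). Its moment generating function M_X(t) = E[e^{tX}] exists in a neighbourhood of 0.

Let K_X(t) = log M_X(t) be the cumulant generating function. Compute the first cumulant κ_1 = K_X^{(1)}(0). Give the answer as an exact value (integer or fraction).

κ_1 = K^(1)(0) = 1

M_X(t) = 1/(1 - t)
K_X(t) = log M_X(t) = -log(1 - t)
K^(1)(t) = -1/(t - 1)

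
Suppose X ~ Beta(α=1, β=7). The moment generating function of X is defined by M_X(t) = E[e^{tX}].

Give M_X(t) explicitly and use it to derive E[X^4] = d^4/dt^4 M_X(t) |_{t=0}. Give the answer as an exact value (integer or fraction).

M_X(t) = ₁F₁(1; 8; t)
M′(t) = ₁F₁(2; 9; t)/8
M′′(t) = ₁F₁(3; 10; t)/36
M′′′(t) = ₁F₁(4; 11; t)/120
M′′′′(t) = ₁F₁(5; 12; t)/330

E[X^4] = M′′′′(0) = 1/330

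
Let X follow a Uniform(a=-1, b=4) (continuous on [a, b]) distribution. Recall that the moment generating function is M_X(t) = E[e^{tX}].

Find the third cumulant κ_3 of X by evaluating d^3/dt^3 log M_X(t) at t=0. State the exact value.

κ_3 = K^(3)(0) = 0

M_X(t) = (e^(4*t) - e^(-t))/(5*t)
K_X(t) = log M_X(t) = -log(t) + log(e^(4*t) - e^(-t)) - log(5)
K^(3)(t) = (125*t^3*e^(10*t) + 125*t^3*e^(5*t) - 2*e^(15*t) + 6*e^(10*t) - 6*e^(5*t) + 2)/(t^3*e^(15*t) - 3*t^3*e^(10*t) + 3*t^3*e^(5*t) - t^3)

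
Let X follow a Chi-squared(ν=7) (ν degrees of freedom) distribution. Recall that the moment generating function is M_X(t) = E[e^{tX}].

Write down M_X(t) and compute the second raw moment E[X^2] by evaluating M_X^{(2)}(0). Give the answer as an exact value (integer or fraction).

M_X(t) = (1 - 2*t)^(-7/2)
D^2[M](t) = -63/(32*t^5*√(1 - 2*t) - 80*t^4*√(1 - 2*t) + 80*t^3*√(1 - 2*t) - 40*t^2*√(1 - 2*t) + 10*t*√(1 - 2*t) - √(1 - 2*t))

E[X^2] = D^2[M](0) = 63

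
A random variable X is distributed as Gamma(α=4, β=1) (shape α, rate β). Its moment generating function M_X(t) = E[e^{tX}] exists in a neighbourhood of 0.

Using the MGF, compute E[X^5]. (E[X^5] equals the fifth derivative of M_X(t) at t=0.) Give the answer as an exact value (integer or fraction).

M_X(t) = (1 - t)^(-4)
M′(t) = -4/(t^5 - 5*t^4 + 10*t^3 - 10*t^2 + 5*t - 1)
M′′(t) = 20/(t^6 - 6*t^5 + 15*t^4 - 20*t^3 + 15*t^2 - 6*t + 1)
M′′′(t) = -120/(t^7 - 7*t^6 + 21*t^5 - 35*t^4 + 35*t^3 - 21*t^2 + 7*t - 1)
M′′′′(t) = 840/(t^8 - 8*t^7 + 28*t^6 - 56*t^5 + 70*t^4 - 56*t^3 + 28*t^2 - 8*t + 1)
M′′′′′(t) = -6720/(t^9 - 9*t^8 + 36*t^7 - 84*t^6 + 126*t^5 - 126*t^4 + 84*t^3 - 36*t^2 + 9*t - 1)

E[X^5] = M′′′′′(0) = 6720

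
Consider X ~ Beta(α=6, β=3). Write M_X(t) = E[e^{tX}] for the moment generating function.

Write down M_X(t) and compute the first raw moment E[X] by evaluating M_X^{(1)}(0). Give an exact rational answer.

M_X(t) = ₁F₁(6; 9; t)
D[M](t) = 2*₁F₁(7; 10; t)/3

E[X] = D[M](0) = 2/3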